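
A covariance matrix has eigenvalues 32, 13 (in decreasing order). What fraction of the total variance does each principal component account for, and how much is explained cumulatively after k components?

Step 1 — total variance = trace(Sigma) = Σ λ_i = 32 + 13 = 45.

Step 2 — fraction explained by component i = λ_i / Σ λ:
  PC1: 32/45 = 0.7111
  PC2: 13/45 = 0.2889

Step 3 — cumulative fraction after k components = (λ_1 + ... + λ_k) / Σ λ:
  k = 1: 32/45 = 0.7111
  k = 2: (32 + 13)/45 = 45/45 = 1

Summary (fraction, with percent):

explained: PC1 0.7111 (71.11%), PC2 0.2889 (28.89%);  cumulative: 0.7111, 1


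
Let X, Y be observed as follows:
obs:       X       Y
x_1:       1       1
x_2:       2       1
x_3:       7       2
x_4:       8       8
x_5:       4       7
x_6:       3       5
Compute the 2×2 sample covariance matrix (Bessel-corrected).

Step 1 — column means:
  mean(X) = (1 + 2 + 7 + 8 + 4 + 3) / 6 = 25/6 = 4.1667
  mean(Y) = (1 + 1 + 2 + 8 + 7 + 5) / 6 = 24/6 = 4

Step 2 — sample covariance S[i,j] = (1/(n-1)) · Σ_k (x_{k,i} - mean_i) · (x_{k,j} - mean_j), with n-1 = 5.
  S[X,X] = ((-3.1667)·(-3.1667) + (-2.1667)·(-2.1667) + (2.8333)·(2.8333) + (3.8333)·(3.8333) + (-0.1667)·(-0.1667) + (-1.1667)·(-1.1667)) / 5 = 38.8333/5 = 7.7667
  S[X,Y] = ((-3.1667)·(-3) + (-2.1667)·(-3) + (2.8333)·(-2) + (3.8333)·(4) + (-0.1667)·(3) + (-1.1667)·(1)) / 5 = 24/5 = 4.8
  S[Y,Y] = ((-3)·(-3) + (-3)·(-3) + (-2)·(-2) + (4)·(4) + (3)·(3) + (1)·(1)) / 5 = 48/5 = 9.6

S is symmetric (S[j,i] = S[i,j]). Assembling:

S = [[7.7667, 4.8],
 [4.8, 9.6]]


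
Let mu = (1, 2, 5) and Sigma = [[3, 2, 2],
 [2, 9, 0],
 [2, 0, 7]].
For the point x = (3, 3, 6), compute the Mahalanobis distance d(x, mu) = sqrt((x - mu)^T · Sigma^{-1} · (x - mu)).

Step 1 — centre the observation: (x - mu) = (2, 1, 1).

Step 2 — invert Sigma (cofactor / det for 3×3, or solve directly):
  Sigma^{-1} = [[0.504, -0.112, -0.144],
 [-0.112, 0.136, 0.032],
 [-0.144, 0.032, 0.184]].

Step 3 — form the quadratic (x - mu)^T · Sigma^{-1} · (x - mu):
  Sigma^{-1} · (x - mu) = (0.752, -0.056, -0.072).
  (x - mu)^T · [Sigma^{-1} · (x - mu)] = (2)·(0.752) + (1)·(-0.056) + (1)·(-0.072) = 1.376.

Step 4 — take square root: d = √(1.376) ≈ 1.173.

d(x, mu) = √(1.376) ≈ 1.173


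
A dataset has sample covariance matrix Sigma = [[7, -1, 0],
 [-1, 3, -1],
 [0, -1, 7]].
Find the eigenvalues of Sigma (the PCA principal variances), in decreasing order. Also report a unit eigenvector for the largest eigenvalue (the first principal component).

Step 1 — characteristic polynomial p(λ) = det(λI - Sigma) = λ³ - tr·λ² + c_1·λ - det, where tr = trace, c_1 = sum of the principal 2×2 minors, det = det(Sigma):
  tr = 7 + 3 + 7 = 17,
  c_1 = (7·3 - (-1)²) + (7·7 - (0)²) + (3·7 - (-1)²) = 20 + 49 + 20 = 89,
  det = 7·(3·7 - (-1)²) - (-1)·((-1)·7 - (-1)·(0)) + (0)·((-1)·(-1) - 3·(0)) = 7·(20) - (-1)·(-7) + (0)·(1) = 133.
  So p(λ) = λ³ - 17λ² + 89λ - 133.
Step 2 — look for an integer root (rational root theorem: any rational root is an integer divisor of 133). Testing λ = 7:
  p(7) = 343 - 833 + 623 - 133 = 0  ✓
  Dividing out (λ - 7): p(λ) = (λ - 7)(λ² - 10λ + 19).
Step 3 — remaining eigenvalues from the quadratic λ² - 10λ + 19 = 0:
  Δ = 10² - 4·19 = 100 - 76 = 24,  λ = (10 ± √24)/2 = (10 ± 4.899)/2 ≈ 7.4495 or 2.5505.
  Sorted: λ_1 = 7.4495,  λ_2 = 7,  λ_3 = 2.5505  (check: sum = 17 = tr ✓).

Step 4 — unit eigenvector for λ_1 ≈ 7.4495: v spans the null space of (Sigma - λ_1 I), whose rows are
  r_1 = (-0.4495, -1, 0),  r_2 = (-1, -4.4495, -1),  r_3 = (0, -1, -0.4495).
  v is orthogonal to every row, so take v ∝ r_1 × r_2 = ((-1)·(-1) - (0)·(-4.4495), (0)·(-1) - (-0.4495)·(-1), (-0.4495)·(-4.4495) - (-1)·(-1)) ≈ (1, -0.4495, 1).
  Let u = (1, -0.4495, 1).
  ||u|| = √((1)² + (-0.4495)² + (1)²) = √(2.202) ≈ 1.4839,  v_1 = u/||u|| ≈ (0.6739, -0.3029, 0.6739) (||v_1|| = 1).

λ_1 = 7.4495,  λ_2 = 7,  λ_3 = 2.5505;  v_1 ≈ (0.6739, -0.3029, 0.6739)


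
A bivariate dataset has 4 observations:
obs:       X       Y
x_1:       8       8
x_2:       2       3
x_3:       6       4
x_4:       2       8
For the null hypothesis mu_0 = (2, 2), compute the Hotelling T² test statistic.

Step 1 — sample mean vector:
  mean(X) = (8 + 2 + 6 + 2) / 4 = 18/4 = 4.5
  mean(Y) = (8 + 3 + 4 + 8) / 4 = 23/4 = 5.75
  x̄ = (4.5, 5.75),  deviation x̄ - mu_0 = (4.5, 5.75) - (2, 2) = (2.5, 3.75).

Step 2 — sample covariance matrix, S[i,j] = (1/(n-1)) · Σ_k (x_{k,i} - mean_i) · (x_{k,j} - mean_j), divisor n-1 = 3:
  S[X,X] = ((3.5)·(3.5) + (-2.5)·(-2.5) + (1.5)·(1.5) + (-2.5)·(-2.5)) / 3 = 27/3 = 9
  S[X,Y] = ((3.5)·(2.25) + (-2.5)·(-2.75) + (1.5)·(-1.75) + (-2.5)·(2.25)) / 3 = 6.5/3 = 2.1667
  S[Y,Y] = ((2.25)·(2.25) + (-2.75)·(-2.75) + (-1.75)·(-1.75) + (2.25)·(2.25)) / 3 = 20.75/3 = 6.9167
  S = [[9, 2.1667],
 [2.1667, 6.9167]].

Step 3 — invert S. det(S) = 9·6.9167 - (2.1667)² = 57.5556.
  S^{-1} = (1/det) · [[d, -b], [-b, a]] = [[0.1202, -0.0376],
 [-0.0376, 0.1564]].

Step 4 — quadratic form (x̄ - mu_0)^T · S^{-1} · (x̄ - mu_0):
  S^{-1} · (x̄ - mu_0) = (0.1593, 0.4923),
  (x̄ - mu_0)^T · [...] = (2.5)·(0.1593) + (3.75)·(0.4923) = 2.2442.

Step 5 — scale by n: T² = 4 · 2.2442 = 8.9768.

T² ≈ 8.9768


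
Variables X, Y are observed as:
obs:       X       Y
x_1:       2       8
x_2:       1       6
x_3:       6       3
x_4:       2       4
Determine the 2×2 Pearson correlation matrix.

Step 1 — column means:
  mean(X) = (2 + 1 + 6 + 2) / 4 = 11/4 = 2.75
  mean(Y) = (8 + 6 + 3 + 4) / 4 = 21/4 = 5.25

Step 2 — sample variances and covariances s[i,j] = (1/(n-1)) · Σ_k (x_{k,i} - mean_i) · (x_{k,j} - mean_j), with n-1 = 3:
  s[X,X] = ((-0.75)·(-0.75) + (-1.75)·(-1.75) + (3.25)·(3.25) + (-0.75)·(-0.75)) / 3 = 14.75/3 = 4.9167
  s[X,Y] = ((-0.75)·(2.75) + (-1.75)·(0.75) + (3.25)·(-2.25) + (-0.75)·(-1.25)) / 3 = -9.75/3 = -3.25
  s[Y,Y] = ((2.75)·(2.75) + (0.75)·(0.75) + (-2.25)·(-2.25) + (-1.25)·(-1.25)) / 3 = 14.75/3 = 4.9167
  Sample standard deviations s_i = √(s[i,i]):
  s(X) = √(4.9167) = 2.2174
  s(Y) = √(4.9167) = 2.2174

Step 3 — r_{ij} = s_{ij} / (s_i · s_j):
  r[X,X] = 1 (diagonal).
  r[X,Y] = -3.25 / (2.2174 · 2.2174) = -3.25 / 4.9167 = -0.661
  r[Y,Y] = 1 (diagonal).

R is symmetric with unit diagonal. Assembling:

R = [[1, -0.661],
 [-0.661, 1]]


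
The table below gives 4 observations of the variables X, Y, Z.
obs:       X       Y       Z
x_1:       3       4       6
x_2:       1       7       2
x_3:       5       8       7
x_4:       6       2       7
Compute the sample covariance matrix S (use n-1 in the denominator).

Step 1 — column means:
  mean(X) = (3 + 1 + 5 + 6) / 4 = 15/4 = 3.75
  mean(Y) = (4 + 7 + 8 + 2) / 4 = 21/4 = 5.25
  mean(Z) = (6 + 2 + 7 + 7) / 4 = 22/4 = 5.5

Step 2 — sample covariance S[i,j] = (1/(n-1)) · Σ_k (x_{k,i} - mean_i) · (x_{k,j} - mean_j), with n-1 = 3.
  S[X,X] = ((-0.75)·(-0.75) + (-2.75)·(-2.75) + (1.25)·(1.25) + (2.25)·(2.25)) / 3 = 14.75/3 = 4.9167
  S[X,Y] = ((-0.75)·(-1.25) + (-2.75)·(1.75) + (1.25)·(2.75) + (2.25)·(-3.25)) / 3 = -7.75/3 = -2.5833
  S[X,Z] = ((-0.75)·(0.5) + (-2.75)·(-3.5) + (1.25)·(1.5) + (2.25)·(1.5)) / 3 = 14.5/3 = 4.8333
  S[Y,Y] = ((-1.25)·(-1.25) + (1.75)·(1.75) + (2.75)·(2.75) + (-3.25)·(-3.25)) / 3 = 22.75/3 = 7.5833
  S[Y,Z] = ((-1.25)·(0.5) + (1.75)·(-3.5) + (2.75)·(1.5) + (-3.25)·(1.5)) / 3 = -7.5/3 = -2.5
  S[Z,Z] = ((0.5)·(0.5) + (-3.5)·(-3.5) + (1.5)·(1.5) + (1.5)·(1.5)) / 3 = 17/3 = 5.6667

S is symmetric (S[j,i] = S[i,j]). Assembling:

S = [[4.9167, -2.5833, 4.8333],
 [-2.5833, 7.5833, -2.5],
 [4.8333, -2.5, 5.6667]]


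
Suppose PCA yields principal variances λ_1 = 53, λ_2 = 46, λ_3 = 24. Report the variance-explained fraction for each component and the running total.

Step 1 — total variance = trace(Sigma) = Σ λ_i = 53 + 46 + 24 = 123.

Step 2 — fraction explained by component i = λ_i / Σ λ:
  PC1: 53/123 = 0.4309
  PC2: 46/123 = 0.374
  PC3: 24/123 = 0.1951

Step 3 — cumulative fraction after k components = (λ_1 + ... + λ_k) / Σ λ:
  k = 1: 53/123 = 0.4309
  k = 2: (53 + 46)/123 = 99/123 = 0.8049
  k = 3: (53 + 46 + 24)/123 = 123/123 = 1

Summary (fraction, with percent):

explained: PC1 0.4309 (43.09%), PC2 0.374 (37.4%), PC3 0.1951 (19.51%);  cumulative: 0.4309, 0.8049, 1


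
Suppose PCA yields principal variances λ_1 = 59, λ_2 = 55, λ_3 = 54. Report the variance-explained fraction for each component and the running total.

Step 1 — total variance = trace(Sigma) = Σ λ_i = 59 + 55 + 54 = 168.

Step 2 — fraction explained by component i = λ_i / Σ λ:
  PC1: 59/168 = 0.3512
  PC2: 55/168 = 0.3274
  PC3: 54/168 = 0.3214

Step 3 — cumulative fraction after k components = (λ_1 + ... + λ_k) / Σ λ:
  k = 1: 59/168 = 0.3512
  k = 2: (59 + 55)/168 = 114/168 = 0.6786
  k = 3: (59 + 55 + 54)/168 = 168/168 = 1

Summary (fraction, with percent):

explained: PC1 0.3512 (35.12%), PC2 0.3274 (32.74%), PC3 0.3214 (32.14%);  cumulative: 0.3512, 0.6786, 1


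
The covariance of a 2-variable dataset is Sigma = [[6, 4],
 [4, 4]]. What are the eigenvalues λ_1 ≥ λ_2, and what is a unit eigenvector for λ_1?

Step 1 — characteristic polynomial of 2×2 Sigma:
  det(Sigma - λI) = λ² - trace · λ + det = 0.
  trace = 6 + 4 = 10, det = 6·4 - (4)² = 8.
Step 2 — discriminant:
  Δ = trace² - 4·det = 100 - 32 = 68.
Step 3 — eigenvalues:
  λ = (trace ± √Δ)/2 = (10 ± 8.2462)/2,
  λ_1 = 9.1231,  λ_2 = 0.8769.

Step 4 — unit eigenvector for λ_1: solve (Sigma - λ_1 I)v = 0. First row:
  (6 - 9.1231)·v_x + (4)·v_y = 0, i.e. (-3.1231)·v_x + (4)·v_y = 0,
  so v ∝ (b, λ_1 - a) = (4, 3.1231) = u.
  ||u|| = √((4)² + (3.1231)²) = √(25.7538) ≈ 5.0748,
  v_1 = u/||u|| ≈ (0.7882, 0.6154) (||v_1|| = 1).

λ_1 = 9.1231,  λ_2 = 0.8769;  v_1 ≈ (0.7882, 0.6154)


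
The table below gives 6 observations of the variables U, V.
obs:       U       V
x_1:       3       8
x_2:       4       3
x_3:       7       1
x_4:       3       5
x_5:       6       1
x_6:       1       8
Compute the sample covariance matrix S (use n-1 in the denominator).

Step 1 — column means:
  mean(U) = (3 + 4 + 7 + 3 + 6 + 1) / 6 = 24/6 = 4
  mean(V) = (8 + 3 + 1 + 5 + 1 + 8) / 6 = 26/6 = 4.3333

Step 2 — sample covariance S[i,j] = (1/(n-1)) · Σ_k (x_{k,i} - mean_i) · (x_{k,j} - mean_j), with n-1 = 5.
  S[U,U] = ((-1)·(-1) + (0)·(0) + (3)·(3) + (-1)·(-1) + (2)·(2) + (-3)·(-3)) / 5 = 24/5 = 4.8
  S[U,V] = ((-1)·(3.6667) + (0)·(-1.3333) + (3)·(-3.3333) + (-1)·(0.6667) + (2)·(-3.3333) + (-3)·(3.6667)) / 5 = -32/5 = -6.4
  S[V,V] = ((3.6667)·(3.6667) + (-1.3333)·(-1.3333) + (-3.3333)·(-3.3333) + (0.6667)·(0.6667) + (-3.3333)·(-3.3333) + (3.6667)·(3.6667)) / 5 = 51.3333/5 = 10.2667

S is symmetric (S[j,i] = S[i,j]). Assembling:

S = [[4.8, -6.4],
 [-6.4, 10.2667]]


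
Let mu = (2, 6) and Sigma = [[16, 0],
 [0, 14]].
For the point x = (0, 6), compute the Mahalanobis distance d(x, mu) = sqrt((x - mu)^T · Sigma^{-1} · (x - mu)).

Step 1 — centre the observation: (x - mu) = (-2, 0).

Step 2 — invert Sigma. det(Sigma) = 16·14 - (0)² = 224.
  Sigma^{-1} = (1/det) · [[d, -b], [-b, a]] = [[0.0625, 0],
 [0, 0.0714]].

Step 3 — form the quadratic (x - mu)^T · Sigma^{-1} · (x - mu):
  Sigma^{-1} · (x - mu) = (-0.125, 0).
  (x - mu)^T · [Sigma^{-1} · (x - mu)] = (-2)·(-0.125) + (0)·(0) = 0.25.

Step 4 — take square root: d = √(0.25) ≈ 0.5.

d(x, mu) = √(0.25) ≈ 0.5


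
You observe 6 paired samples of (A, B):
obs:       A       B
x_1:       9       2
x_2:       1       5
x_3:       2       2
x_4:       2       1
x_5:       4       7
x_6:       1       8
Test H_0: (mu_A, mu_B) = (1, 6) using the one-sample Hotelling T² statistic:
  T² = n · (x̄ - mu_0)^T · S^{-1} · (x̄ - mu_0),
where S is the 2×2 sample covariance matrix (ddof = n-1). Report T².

Step 1 — sample mean vector:
  mean(A) = (9 + 1 + 2 + 2 + 4 + 1) / 6 = 19/6 = 3.1667
  mean(B) = (2 + 5 + 2 + 1 + 7 + 8) / 6 = 25/6 = 4.1667
  x̄ = (3.1667, 4.1667),  deviation x̄ - mu_0 = (3.1667, 4.1667) - (1, 6) = (2.1667, -1.8333).

Step 2 — sample covariance matrix, S[i,j] = (1/(n-1)) · Σ_k (x_{k,i} - mean_i) · (x_{k,j} - mean_j), divisor n-1 = 5:
  S[A,A] = ((5.8333)·(5.8333) + (-2.1667)·(-2.1667) + (-1.1667)·(-1.1667) + (-1.1667)·(-1.1667) + (0.8333)·(0.8333) + (-2.1667)·(-2.1667)) / 5 = 46.8333/5 = 9.3667
  S[A,B] = ((5.8333)·(-2.1667) + (-2.1667)·(0.8333) + (-1.1667)·(-2.1667) + (-1.1667)·(-3.1667) + (0.8333)·(2.8333) + (-2.1667)·(3.8333)) / 5 = -14.1667/5 = -2.8333
  S[B,B] = ((-2.1667)·(-2.1667) + (0.8333)·(0.8333) + (-2.1667)·(-2.1667) + (-3.1667)·(-3.1667) + (2.8333)·(2.8333) + (3.8333)·(3.8333)) / 5 = 42.8333/5 = 8.5667
  S = [[9.3667, -2.8333],
 [-2.8333, 8.5667]].

Step 3 — invert S. det(S) = 9.3667·8.5667 - (-2.8333)² = 72.2133.
  S^{-1} = (1/det) · [[d, -b], [-b, a]] = [[0.1186, 0.0392],
 [0.0392, 0.1297]].

Step 4 — quadratic form (x̄ - mu_0)^T · S^{-1} · (x̄ - mu_0):
  S^{-1} · (x̄ - mu_0) = (0.1851, -0.1528),
  (x̄ - mu_0)^T · [...] = (2.1667)·(0.1851) + (-1.8333)·(-0.1528) = 0.6812.

Step 5 — scale by n: T² = 6 · 0.6812 = 4.087.

T² ≈ 4.087


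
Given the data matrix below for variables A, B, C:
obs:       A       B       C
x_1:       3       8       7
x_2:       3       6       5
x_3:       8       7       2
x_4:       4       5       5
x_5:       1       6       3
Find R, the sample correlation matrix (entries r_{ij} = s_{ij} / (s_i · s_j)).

Step 1 — column means:
  mean(A) = (3 + 3 + 8 + 4 + 1) / 5 = 19/5 = 3.8
  mean(B) = (8 + 6 + 7 + 5 + 6) / 5 = 32/5 = 6.4
  mean(C) = (7 + 5 + 2 + 5 + 3) / 5 = 22/5 = 4.4

Step 2 — sample variances and covariances s[i,j] = (1/(n-1)) · Σ_k (x_{k,i} - mean_i) · (x_{k,j} - mean_j), with n-1 = 4:
  s[A,A] = ((-0.8)·(-0.8) + (-0.8)·(-0.8) + (4.2)·(4.2) + (0.2)·(0.2) + (-2.8)·(-2.8)) / 4 = 26.8/4 = 6.7
  s[A,B] = ((-0.8)·(1.6) + (-0.8)·(-0.4) + (4.2)·(0.6) + (0.2)·(-1.4) + (-2.8)·(-0.4)) / 4 = 2.4/4 = 0.6
  s[A,C] = ((-0.8)·(2.6) + (-0.8)·(0.6) + (4.2)·(-2.4) + (0.2)·(0.6) + (-2.8)·(-1.4)) / 4 = -8.6/4 = -2.15
  s[B,B] = ((1.6)·(1.6) + (-0.4)·(-0.4) + (0.6)·(0.6) + (-1.4)·(-1.4) + (-0.4)·(-0.4)) / 4 = 5.2/4 = 1.3
  s[B,C] = ((1.6)·(2.6) + (-0.4)·(0.6) + (0.6)·(-2.4) + (-1.4)·(0.6) + (-0.4)·(-1.4)) / 4 = 2.2/4 = 0.55
  s[C,C] = ((2.6)·(2.6) + (0.6)·(0.6) + (-2.4)·(-2.4) + (0.6)·(0.6) + (-1.4)·(-1.4)) / 4 = 15.2/4 = 3.8
  Sample standard deviations s_i = √(s[i,i]):
  s(A) = √(6.7) = 2.5884
  s(B) = √(1.3) = 1.1402
  s(C) = √(3.8) = 1.9494

Step 3 — r_{ij} = s_{ij} / (s_i · s_j):
  r[A,A] = 1 (diagonal).
  r[A,B] = 0.6 / (2.5884 · 1.1402) = 0.6 / 2.9513 = 0.2033
  r[A,C] = -2.15 / (2.5884 · 1.9494) = -2.15 / 5.0458 = -0.4261
  r[B,B] = 1 (diagonal).
  r[B,C] = 0.55 / (1.1402 · 1.9494) = 0.55 / 2.2226 = 0.2475
  r[C,C] = 1 (diagonal).

R is symmetric with unit diagonal. Assembling:

R = [[1, 0.2033, -0.4261],
 [0.2033, 1, 0.2475],
 [-0.4261, 0.2475, 1]]


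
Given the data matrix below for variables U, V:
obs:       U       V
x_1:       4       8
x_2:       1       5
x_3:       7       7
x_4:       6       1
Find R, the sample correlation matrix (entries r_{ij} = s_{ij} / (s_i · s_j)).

Step 1 — column means:
  mean(U) = (4 + 1 + 7 + 6) / 4 = 18/4 = 4.5
  mean(V) = (8 + 5 + 7 + 1) / 4 = 21/4 = 5.25

Step 2 — sample variances and covariances s[i,j] = (1/(n-1)) · Σ_k (x_{k,i} - mean_i) · (x_{k,j} - mean_j), with n-1 = 3:
  s[U,U] = ((-0.5)·(-0.5) + (-3.5)·(-3.5) + (2.5)·(2.5) + (1.5)·(1.5)) / 3 = 21/3 = 7
  s[U,V] = ((-0.5)·(2.75) + (-3.5)·(-0.25) + (2.5)·(1.75) + (1.5)·(-4.25)) / 3 = -2.5/3 = -0.8333
  s[V,V] = ((2.75)·(2.75) + (-0.25)·(-0.25) + (1.75)·(1.75) + (-4.25)·(-4.25)) / 3 = 28.75/3 = 9.5833
  Sample standard deviations s_i = √(s[i,i]):
  s(U) = √(7) = 2.6458
  s(V) = √(9.5833) = 3.0957

Step 3 — r_{ij} = s_{ij} / (s_i · s_j):
  r[U,U] = 1 (diagonal).
  r[U,V] = -0.8333 / (2.6458 · 3.0957) = -0.8333 / 8.1904 = -0.1017
  r[V,V] = 1 (diagonal).

R is symmetric with unit diagonal. Assembling:

R = [[1, -0.1017],
 [-0.1017, 1]]


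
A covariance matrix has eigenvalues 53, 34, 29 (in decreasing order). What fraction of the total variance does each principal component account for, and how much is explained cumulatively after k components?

Step 1 — total variance = trace(Sigma) = Σ λ_i = 53 + 34 + 29 = 116.

Step 2 — fraction explained by component i = λ_i / Σ λ:
  PC1: 53/116 = 0.4569
  PC2: 34/116 = 0.2931
  PC3: 29/116 = 0.25

Step 3 — cumulative fraction after k components = (λ_1 + ... + λ_k) / Σ λ:
  k = 1: 53/116 = 0.4569
  k = 2: (53 + 34)/116 = 87/116 = 0.75
  k = 3: (53 + 34 + 29)/116 = 116/116 = 1

Summary (fraction, with percent):

explained: PC1 0.4569 (45.69%), PC2 0.2931 (29.31%), PC3 0.25 (25%);  cumulative: 0.4569, 0.75, 1


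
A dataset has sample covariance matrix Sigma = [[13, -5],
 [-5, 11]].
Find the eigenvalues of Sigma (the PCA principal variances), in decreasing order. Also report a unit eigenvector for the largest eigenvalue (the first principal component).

Step 1 — characteristic polynomial of 2×2 Sigma:
  det(Sigma - λI) = λ² - trace · λ + det = 0.
  trace = 13 + 11 = 24, det = 13·11 - (-5)² = 118.
Step 2 — discriminant:
  Δ = trace² - 4·det = 576 - 472 = 104.
Step 3 — eigenvalues:
  λ = (trace ± √Δ)/2 = (24 ± 10.198)/2,
  λ_1 = 17.099,  λ_2 = 6.901.

Step 4 — unit eigenvector for λ_1: solve (Sigma - λ_1 I)v = 0. First row:
  (13 - 17.099)·v_x + (-5)·v_y = 0, i.e. (-4.099)·v_x + (-5)·v_y = 0,
  so v ∝ (b, λ_1 - a) = (-5, 4.099); multiply by -1 so the first entry is positive: u = (5, -4.099).
  ||u|| = √((5)² + (-4.099)²) = √(41.802) ≈ 6.4654,
  v_1 = u/||u|| ≈ (0.7733, -0.634) (||v_1|| = 1).

λ_1 = 17.099,  λ_2 = 6.901;  v_1 ≈ (0.7733, -0.634)


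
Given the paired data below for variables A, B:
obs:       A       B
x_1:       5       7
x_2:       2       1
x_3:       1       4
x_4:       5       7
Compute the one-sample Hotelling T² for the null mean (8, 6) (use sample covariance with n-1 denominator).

Step 1 — sample mean vector:
  mean(A) = (5 + 2 + 1 + 5) / 4 = 13/4 = 3.25
  mean(B) = (7 + 1 + 4 + 7) / 4 = 19/4 = 4.75
  x̄ = (3.25, 4.75),  deviation x̄ - mu_0 = (3.25, 4.75) - (8, 6) = (-4.75, -1.25).

Step 2 — sample covariance matrix, S[i,j] = (1/(n-1)) · Σ_k (x_{k,i} - mean_i) · (x_{k,j} - mean_j), divisor n-1 = 3:
  S[A,A] = ((1.75)·(1.75) + (-1.25)·(-1.25) + (-2.25)·(-2.25) + (1.75)·(1.75)) / 3 = 12.75/3 = 4.25
  S[A,B] = ((1.75)·(2.25) + (-1.25)·(-3.75) + (-2.25)·(-0.75) + (1.75)·(2.25)) / 3 = 14.25/3 = 4.75
  S[B,B] = ((2.25)·(2.25) + (-3.75)·(-3.75) + (-0.75)·(-0.75) + (2.25)·(2.25)) / 3 = 24.75/3 = 8.25
  S = [[4.25, 4.75],
 [4.75, 8.25]].

Step 3 — invert S. det(S) = 4.25·8.25 - (4.75)² = 12.5.
  S^{-1} = (1/det) · [[d, -b], [-b, a]] = [[0.66, -0.38],
 [-0.38, 0.34]].

Step 4 — quadratic form (x̄ - mu_0)^T · S^{-1} · (x̄ - mu_0):
  S^{-1} · (x̄ - mu_0) = (-2.66, 1.38),
  (x̄ - mu_0)^T · [...] = (-4.75)·(-2.66) + (-1.25)·(1.38) = 10.91.

Step 5 — scale by n: T² = 4 · 10.91 = 43.64.

T² ≈ 43.64


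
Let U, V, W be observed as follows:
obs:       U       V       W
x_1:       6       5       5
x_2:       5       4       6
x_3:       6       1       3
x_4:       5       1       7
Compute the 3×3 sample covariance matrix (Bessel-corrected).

Step 1 — column means:
  mean(U) = (6 + 5 + 6 + 5) / 4 = 22/4 = 5.5
  mean(V) = (5 + 4 + 1 + 1) / 4 = 11/4 = 2.75
  mean(W) = (5 + 6 + 3 + 7) / 4 = 21/4 = 5.25

Step 2 — sample covariance S[i,j] = (1/(n-1)) · Σ_k (x_{k,i} - mean_i) · (x_{k,j} - mean_j), with n-1 = 3.
  S[U,U] = ((0.5)·(0.5) + (-0.5)·(-0.5) + (0.5)·(0.5) + (-0.5)·(-0.5)) / 3 = 1/3 = 0.3333
  S[U,V] = ((0.5)·(2.25) + (-0.5)·(1.25) + (0.5)·(-1.75) + (-0.5)·(-1.75)) / 3 = 0.5/3 = 0.1667
  S[U,W] = ((0.5)·(-0.25) + (-0.5)·(0.75) + (0.5)·(-2.25) + (-0.5)·(1.75)) / 3 = -2.5/3 = -0.8333
  S[V,V] = ((2.25)·(2.25) + (1.25)·(1.25) + (-1.75)·(-1.75) + (-1.75)·(-1.75)) / 3 = 12.75/3 = 4.25
  S[V,W] = ((2.25)·(-0.25) + (1.25)·(0.75) + (-1.75)·(-2.25) + (-1.75)·(1.75)) / 3 = 1.25/3 = 0.4167
  S[W,W] = ((-0.25)·(-0.25) + (0.75)·(0.75) + (-2.25)·(-2.25) + (1.75)·(1.75)) / 3 = 8.75/3 = 2.9167

S is symmetric (S[j,i] = S[i,j]). Assembling:

S = [[0.3333, 0.1667, -0.8333],
 [0.1667, 4.25, 0.4167],
 [-0.8333, 0.4167, 2.9167]]


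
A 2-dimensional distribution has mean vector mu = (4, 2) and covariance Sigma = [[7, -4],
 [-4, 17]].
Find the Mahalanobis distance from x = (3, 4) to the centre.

Step 1 — centre the observation: (x - mu) = (-1, 2).

Step 2 — invert Sigma. det(Sigma) = 7·17 - (-4)² = 103.
  Sigma^{-1} = (1/det) · [[d, -b], [-b, a]] = [[0.165, 0.0388],
 [0.0388, 0.068]].

Step 3 — form the quadratic (x - mu)^T · Sigma^{-1} · (x - mu):
  Sigma^{-1} · (x - mu) = (-0.0874, 0.0971).
  (x - mu)^T · [Sigma^{-1} · (x - mu)] = (-1)·(-0.0874) + (2)·(0.0971) = 0.2816.

Step 4 — take square root: d = √(0.2816) ≈ 0.5306.

d(x, mu) = √(0.2816) ≈ 0.5306


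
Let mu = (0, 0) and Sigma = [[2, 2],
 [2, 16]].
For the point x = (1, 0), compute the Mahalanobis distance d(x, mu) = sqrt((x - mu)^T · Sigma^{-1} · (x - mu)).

Step 1 — centre the observation: (x - mu) = (1, 0).

Step 2 — invert Sigma. det(Sigma) = 2·16 - (2)² = 28.
  Sigma^{-1} = (1/det) · [[d, -b], [-b, a]] = [[0.5714, -0.0714],
 [-0.0714, 0.0714]].

Step 3 — form the quadratic (x - mu)^T · Sigma^{-1} · (x - mu):
  Sigma^{-1} · (x - mu) = (0.5714, -0.0714).
  (x - mu)^T · [Sigma^{-1} · (x - mu)] = (1)·(0.5714) + (0)·(-0.0714) = 0.5714.

Step 4 — take square root: d = √(0.5714) ≈ 0.7559.

d(x, mu) = √(0.5714) ≈ 0.7559


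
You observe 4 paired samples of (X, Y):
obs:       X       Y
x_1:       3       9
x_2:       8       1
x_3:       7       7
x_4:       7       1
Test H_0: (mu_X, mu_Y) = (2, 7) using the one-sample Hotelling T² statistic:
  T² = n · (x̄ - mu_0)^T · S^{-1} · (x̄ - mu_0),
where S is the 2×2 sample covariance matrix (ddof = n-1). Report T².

Step 1 — sample mean vector:
  mean(X) = (3 + 8 + 7 + 7) / 4 = 25/4 = 6.25
  mean(Y) = (9 + 1 + 7 + 1) / 4 = 18/4 = 4.5
  x̄ = (6.25, 4.5),  deviation x̄ - mu_0 = (6.25, 4.5) - (2, 7) = (4.25, -2.5).

Step 2 — sample covariance matrix, S[i,j] = (1/(n-1)) · Σ_k (x_{k,i} - mean_i) · (x_{k,j} - mean_j), divisor n-1 = 3:
  S[X,X] = ((-3.25)·(-3.25) + (1.75)·(1.75) + (0.75)·(0.75) + (0.75)·(0.75)) / 3 = 14.75/3 = 4.9167
  S[X,Y] = ((-3.25)·(4.5) + (1.75)·(-3.5) + (0.75)·(2.5) + (0.75)·(-3.5)) / 3 = -21.5/3 = -7.1667
  S[Y,Y] = ((4.5)·(4.5) + (-3.5)·(-3.5) + (2.5)·(2.5) + (-3.5)·(-3.5)) / 3 = 51/3 = 17
  S = [[4.9167, -7.1667],
 [-7.1667, 17]].

Step 3 — invert S. det(S) = 4.9167·17 - (-7.1667)² = 32.2222.
  S^{-1} = (1/det) · [[d, -b], [-b, a]] = [[0.5276, 0.2224],
 [0.2224, 0.1526]].

Step 4 — quadratic form (x̄ - mu_0)^T · S^{-1} · (x̄ - mu_0):
  S^{-1} · (x̄ - mu_0) = (1.6862, 0.5638),
  (x̄ - mu_0)^T · [...] = (4.25)·(1.6862) + (-2.5)·(0.5638) = 5.7569.

Step 5 — scale by n: T² = 4 · 5.7569 = 23.0276.

T² ≈ 23.0276


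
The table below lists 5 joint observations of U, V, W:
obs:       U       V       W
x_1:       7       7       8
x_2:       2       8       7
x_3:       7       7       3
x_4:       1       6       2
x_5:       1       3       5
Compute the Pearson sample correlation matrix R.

Step 1 — column means:
  mean(U) = (7 + 2 + 7 + 1 + 1) / 5 = 18/5 = 3.6
  mean(V) = (7 + 8 + 7 + 6 + 3) / 5 = 31/5 = 6.2
  mean(W) = (8 + 7 + 3 + 2 + 5) / 5 = 25/5 = 5

Step 2 — sample variances and covariances s[i,j] = (1/(n-1)) · Σ_k (x_{k,i} - mean_i) · (x_{k,j} - mean_j), with n-1 = 4:
  s[U,U] = ((3.4)·(3.4) + (-1.6)·(-1.6) + (3.4)·(3.4) + (-2.6)·(-2.6) + (-2.6)·(-2.6)) / 4 = 39.2/4 = 9.8
  s[U,V] = ((3.4)·(0.8) + (-1.6)·(1.8) + (3.4)·(0.8) + (-2.6)·(-0.2) + (-2.6)·(-3.2)) / 4 = 11.4/4 = 2.85
  s[U,W] = ((3.4)·(3) + (-1.6)·(2) + (3.4)·(-2) + (-2.6)·(-3) + (-2.6)·(0)) / 4 = 8/4 = 2
  s[V,V] = ((0.8)·(0.8) + (1.8)·(1.8) + (0.8)·(0.8) + (-0.2)·(-0.2) + (-3.2)·(-3.2)) / 4 = 14.8/4 = 3.7
  s[V,W] = ((0.8)·(3) + (1.8)·(2) + (0.8)·(-2) + (-0.2)·(-3) + (-3.2)·(0)) / 4 = 5/4 = 1.25
  s[W,W] = ((3)·(3) + (2)·(2) + (-2)·(-2) + (-3)·(-3) + (0)·(0)) / 4 = 26/4 = 6.5
  Sample standard deviations s_i = √(s[i,i]):
  s(U) = √(9.8) = 3.1305
  s(V) = √(3.7) = 1.9235
  s(W) = √(6.5) = 2.5495

Step 3 — r_{ij} = s_{ij} / (s_i · s_j):
  r[U,U] = 1 (diagonal).
  r[U,V] = 2.85 / (3.1305 · 1.9235) = 2.85 / 6.0216 = 0.4733
  r[U,W] = 2 / (3.1305 · 2.5495) = 2 / 7.9812 = 0.2506
  r[V,V] = 1 (diagonal).
  r[V,W] = 1.25 / (1.9235 · 2.5495) = 1.25 / 4.9041 = 0.2549
  r[W,W] = 1 (diagonal).

R is symmetric with unit diagonal. Assembling:

R = [[1, 0.4733, 0.2506],
 [0.4733, 1, 0.2549],
 [0.2506, 0.2549, 1]]


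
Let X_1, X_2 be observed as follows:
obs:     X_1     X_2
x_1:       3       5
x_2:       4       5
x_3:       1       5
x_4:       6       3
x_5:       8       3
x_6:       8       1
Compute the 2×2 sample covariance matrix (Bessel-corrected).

Step 1 — column means:
  mean(X_1) = (3 + 4 + 1 + 6 + 8 + 8) / 6 = 30/6 = 5
  mean(X_2) = (5 + 5 + 5 + 3 + 3 + 1) / 6 = 22/6 = 3.6667

Step 2 — sample covariance S[i,j] = (1/(n-1)) · Σ_k (x_{k,i} - mean_i) · (x_{k,j} - mean_j), with n-1 = 5.
  S[X_1,X_1] = ((-2)·(-2) + (-1)·(-1) + (-4)·(-4) + (1)·(1) + (3)·(3) + (3)·(3)) / 5 = 40/5 = 8
  S[X_1,X_2] = ((-2)·(1.3333) + (-1)·(1.3333) + (-4)·(1.3333) + (1)·(-0.6667) + (3)·(-0.6667) + (3)·(-2.6667)) / 5 = -20/5 = -4
  S[X_2,X_2] = ((1.3333)·(1.3333) + (1.3333)·(1.3333) + (1.3333)·(1.3333) + (-0.6667)·(-0.6667) + (-0.6667)·(-0.6667) + (-2.6667)·(-2.6667)) / 5 = 13.3333/5 = 2.6667

S is symmetric (S[j,i] = S[i,j]). Assembling:

S = [[8, -4],
 [-4, 2.6667]]


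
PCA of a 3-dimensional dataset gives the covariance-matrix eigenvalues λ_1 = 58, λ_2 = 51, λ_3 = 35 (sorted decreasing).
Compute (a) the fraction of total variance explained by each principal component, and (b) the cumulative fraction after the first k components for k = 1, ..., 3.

Step 1 — total variance = trace(Sigma) = Σ λ_i = 58 + 51 + 35 = 144.

Step 2 — fraction explained by component i = λ_i / Σ λ:
  PC1: 58/144 = 0.4028
  PC2: 51/144 = 0.3542
  PC3: 35/144 = 0.2431

Step 3 — cumulative fraction after k components = (λ_1 + ... + λ_k) / Σ λ:
  k = 1: 58/144 = 0.4028
  k = 2: (58 + 51)/144 = 109/144 = 0.7569
  k = 3: (58 + 51 + 35)/144 = 144/144 = 1

Summary (fraction, with percent):

explained: PC1 0.4028 (40.28%), PC2 0.3542 (35.42%), PC3 0.2431 (24.31%);  cumulative: 0.4028, 0.7569, 1


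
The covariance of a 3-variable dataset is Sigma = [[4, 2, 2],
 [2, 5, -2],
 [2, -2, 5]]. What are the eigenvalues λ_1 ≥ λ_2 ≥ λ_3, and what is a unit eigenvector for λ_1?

Step 1 — characteristic polynomial p(λ) = det(λI - Sigma) = λ³ - tr·λ² + c_1·λ - det, where tr = trace, c_1 = sum of the principal 2×2 minors, det = det(Sigma):
  tr = 4 + 5 + 5 = 14,
  c_1 = (4·5 - (2)²) + (4·5 - (2)²) + (5·5 - (-2)²) = 16 + 16 + 21 = 53,
  det = 4·(5·5 - (-2)²) - (2)·((2)·5 - (-2)·(2)) + (2)·((2)·(-2) - 5·(2)) = 4·(21) - (2)·(14) + (2)·(-14) = 28.
  So p(λ) = λ³ - 14λ² + 53λ - 28.
Step 2 — look for an integer root (rational root theorem: any rational root is an integer divisor of 28). Testing λ = 7:
  p(7) = 343 - 686 + 371 - 28 = 0  ✓
  Dividing out (λ - 7): p(λ) = (λ - 7)(λ² - 7λ + 4).
Step 3 — remaining eigenvalues from the quadratic λ² - 7λ + 4 = 0:
  Δ = 7² - 4·4 = 49 - 16 = 33,  λ = (7 ± √33)/2 = (7 ± 5.7446)/2 ≈ 6.3723 or 0.6277.
  Sorted: λ_1 = 7,  λ_2 = 6.3723,  λ_3 = 0.6277  (check: sum = 14 = tr ✓).

Step 4 — unit eigenvector for λ_1 = 7: v spans the null space of (Sigma - λ_1 I), whose rows are
  r_1 = (-3, 2, 2),  r_2 = (2, -2, -2),  r_3 = (2, -2, -2).
  v is orthogonal to every row, so take v ∝ r_1 × r_2 = ((2)·(-2) - (2)·(-2), (2)·(2) - (-3)·(-2), (-3)·(-2) - (2)·(2)) = (0, -2, 2).
  Rescale (divide by 2; multiply by -1 so the first nonzero entry is positive): u = (0, 1, -1).
  ||u|| = √((0)² + (1)² + (-1)²) = √(2) ≈ 1.4142,  v_1 = u/||u|| ≈ (0, 0.7071, -0.7071) (||v_1|| = 1).

λ_1 = 7,  λ_2 = 6.3723,  λ_3 = 0.6277;  v_1 ≈ (0, 0.7071, -0.7071)


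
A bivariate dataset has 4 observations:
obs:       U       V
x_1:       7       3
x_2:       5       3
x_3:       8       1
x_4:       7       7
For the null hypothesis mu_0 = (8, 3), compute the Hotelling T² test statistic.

Step 1 — sample mean vector:
  mean(U) = (7 + 5 + 8 + 7) / 4 = 27/4 = 6.75
  mean(V) = (3 + 3 + 1 + 7) / 4 = 14/4 = 3.5
  x̄ = (6.75, 3.5),  deviation x̄ - mu_0 = (6.75, 3.5) - (8, 3) = (-1.25, 0.5).

Step 2 — sample covariance matrix, S[i,j] = (1/(n-1)) · Σ_k (x_{k,i} - mean_i) · (x_{k,j} - mean_j), divisor n-1 = 3:
  S[U,U] = ((0.25)·(0.25) + (-1.75)·(-1.75) + (1.25)·(1.25) + (0.25)·(0.25)) / 3 = 4.75/3 = 1.5833
  S[U,V] = ((0.25)·(-0.5) + (-1.75)·(-0.5) + (1.25)·(-2.5) + (0.25)·(3.5)) / 3 = -1.5/3 = -0.5
  S[V,V] = ((-0.5)·(-0.5) + (-0.5)·(-0.5) + (-2.5)·(-2.5) + (3.5)·(3.5)) / 3 = 19/3 = 6.3333
  S = [[1.5833, -0.5],
 [-0.5, 6.3333]].

Step 3 — invert S. det(S) = 1.5833·6.3333 - (-0.5)² = 9.7778.
  S^{-1} = (1/det) · [[d, -b], [-b, a]] = [[0.6477, 0.0511],
 [0.0511, 0.1619]].

Step 4 — quadratic form (x̄ - mu_0)^T · S^{-1} · (x̄ - mu_0):
  S^{-1} · (x̄ - mu_0) = (-0.7841, 0.017),
  (x̄ - mu_0)^T · [...] = (-1.25)·(-0.7841) + (0.5)·(0.017) = 0.9886.

Step 5 — scale by n: T² = 4 · 0.9886 = 3.9545.

T² ≈ 3.9545


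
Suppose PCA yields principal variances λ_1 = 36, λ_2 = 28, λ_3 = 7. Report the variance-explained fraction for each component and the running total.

Step 1 — total variance = trace(Sigma) = Σ λ_i = 36 + 28 + 7 = 71.

Step 2 — fraction explained by component i = λ_i / Σ λ:
  PC1: 36/71 = 0.507
  PC2: 28/71 = 0.3944
  PC3: 7/71 = 0.0986

Step 3 — cumulative fraction after k components = (λ_1 + ... + λ_k) / Σ λ:
  k = 1: 36/71 = 0.507
  k = 2: (36 + 28)/71 = 64/71 = 0.9014
  k = 3: (36 + 28 + 7)/71 = 71/71 = 1

Summary (fraction, with percent):

explained: PC1 0.507 (50.7%), PC2 0.3944 (39.44%), PC3 0.0986 (9.86%);  cumulative: 0.507, 0.9014, 1


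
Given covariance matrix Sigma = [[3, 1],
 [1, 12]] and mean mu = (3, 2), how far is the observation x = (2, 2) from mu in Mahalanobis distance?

Step 1 — centre the observation: (x - mu) = (-1, 0).

Step 2 — invert Sigma. det(Sigma) = 3·12 - (1)² = 35.
  Sigma^{-1} = (1/det) · [[d, -b], [-b, a]] = [[0.3429, -0.0286],
 [-0.0286, 0.0857]].

Step 3 — form the quadratic (x - mu)^T · Sigma^{-1} · (x - mu):
  Sigma^{-1} · (x - mu) = (-0.3429, 0.0286).
  (x - mu)^T · [Sigma^{-1} · (x - mu)] = (-1)·(-0.3429) + (0)·(0.0286) = 0.3429.

Step 4 — take square root: d = √(0.3429) ≈ 0.5855.

d(x, mu) = √(0.3429) ≈ 0.5855


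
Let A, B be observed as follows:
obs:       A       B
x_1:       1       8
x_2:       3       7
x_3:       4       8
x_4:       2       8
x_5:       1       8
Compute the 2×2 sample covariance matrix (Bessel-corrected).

Step 1 — column means:
  mean(A) = (1 + 3 + 4 + 2 + 1) / 5 = 11/5 = 2.2
  mean(B) = (8 + 7 + 8 + 8 + 8) / 5 = 39/5 = 7.8

Step 2 — sample covariance S[i,j] = (1/(n-1)) · Σ_k (x_{k,i} - mean_i) · (x_{k,j} - mean_j), with n-1 = 4.
  S[A,A] = ((-1.2)·(-1.2) + (0.8)·(0.8) + (1.8)·(1.8) + (-0.2)·(-0.2) + (-1.2)·(-1.2)) / 4 = 6.8/4 = 1.7
  S[A,B] = ((-1.2)·(0.2) + (0.8)·(-0.8) + (1.8)·(0.2) + (-0.2)·(0.2) + (-1.2)·(0.2)) / 4 = -0.8/4 = -0.2
  S[B,B] = ((0.2)·(0.2) + (-0.8)·(-0.8) + (0.2)·(0.2) + (0.2)·(0.2) + (0.2)·(0.2)) / 4 = 0.8/4 = 0.2

S is symmetric (S[j,i] = S[i,j]). Assembling:

S = [[1.7, -0.2],
 [-0.2, 0.2]]


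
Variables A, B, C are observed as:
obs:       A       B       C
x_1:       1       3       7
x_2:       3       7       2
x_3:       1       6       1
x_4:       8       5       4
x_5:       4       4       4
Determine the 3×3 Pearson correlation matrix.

Step 1 — column means:
  mean(A) = (1 + 3 + 1 + 8 + 4) / 5 = 17/5 = 3.4
  mean(B) = (3 + 7 + 6 + 5 + 4) / 5 = 25/5 = 5
  mean(C) = (7 + 2 + 1 + 4 + 4) / 5 = 18/5 = 3.6

Step 2 — sample variances and covariances s[i,j] = (1/(n-1)) · Σ_k (x_{k,i} - mean_i) · (x_{k,j} - mean_j), with n-1 = 4:
  s[A,A] = ((-2.4)·(-2.4) + (-0.4)·(-0.4) + (-2.4)·(-2.4) + (4.6)·(4.6) + (0.6)·(0.6)) / 4 = 33.2/4 = 8.3
  s[A,B] = ((-2.4)·(-2) + (-0.4)·(2) + (-2.4)·(1) + (4.6)·(0) + (0.6)·(-1)) / 4 = 1/4 = 0.25
  s[A,C] = ((-2.4)·(3.4) + (-0.4)·(-1.6) + (-2.4)·(-2.6) + (4.6)·(0.4) + (0.6)·(0.4)) / 4 = 0.8/4 = 0.2
  s[B,B] = ((-2)·(-2) + (2)·(2) + (1)·(1) + (0)·(0) + (-1)·(-1)) / 4 = 10/4 = 2.5
  s[B,C] = ((-2)·(3.4) + (2)·(-1.6) + (1)·(-2.6) + (0)·(0.4) + (-1)·(0.4)) / 4 = -13/4 = -3.25
  s[C,C] = ((3.4)·(3.4) + (-1.6)·(-1.6) + (-2.6)·(-2.6) + (0.4)·(0.4) + (0.4)·(0.4)) / 4 = 21.2/4 = 5.3
  Sample standard deviations s_i = √(s[i,i]):
  s(A) = √(8.3) = 2.881
  s(B) = √(2.5) = 1.5811
  s(C) = √(5.3) = 2.3022

Step 3 — r_{ij} = s_{ij} / (s_i · s_j):
  r[A,A] = 1 (diagonal).
  r[A,B] = 0.25 / (2.881 · 1.5811) = 0.25 / 4.5552 = 0.0549
  r[A,C] = 0.2 / (2.881 · 2.3022) = 0.2 / 6.6325 = 0.0302
  r[B,B] = 1 (diagonal).
  r[B,C] = -3.25 / (1.5811 · 2.3022) = -3.25 / 3.6401 = -0.8928
  r[C,C] = 1 (diagonal).

R is symmetric with unit diagonal. Assembling:

R = [[1, 0.0549, 0.0302],
 [0.0549, 1, -0.8928],
 [0.0302, -0.8928, 1]]


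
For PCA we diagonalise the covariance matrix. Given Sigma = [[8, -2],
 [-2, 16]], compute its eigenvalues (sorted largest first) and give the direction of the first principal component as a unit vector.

Step 1 — characteristic polynomial of 2×2 Sigma:
  det(Sigma - λI) = λ² - trace · λ + det = 0.
  trace = 8 + 16 = 24, det = 8·16 - (-2)² = 124.
Step 2 — discriminant:
  Δ = trace² - 4·det = 576 - 496 = 80.
Step 3 — eigenvalues:
  λ = (trace ± √Δ)/2 = (24 ± 8.9443)/2,
  λ_1 = 16.4721,  λ_2 = 7.5279.

Step 4 — unit eigenvector for λ_1: solve (Sigma - λ_1 I)v = 0. First row:
  (8 - 16.4721)·v_x + (-2)·v_y = 0, i.e. (-8.4721)·v_x + (-2)·v_y = 0,
  so v ∝ (b, λ_1 - a) = (-2, 8.4721); multiply by -1 so the first entry is positive: u = (2, -8.4721).
  ||u|| = √((2)² + (-8.4721)²) = √(75.7771) ≈ 8.705,
  v_1 = u/||u|| ≈ (0.2298, -0.9732) (||v_1|| = 1).

λ_1 = 16.4721,  λ_2 = 7.5279;  v_1 ≈ (0.2298, -0.9732)


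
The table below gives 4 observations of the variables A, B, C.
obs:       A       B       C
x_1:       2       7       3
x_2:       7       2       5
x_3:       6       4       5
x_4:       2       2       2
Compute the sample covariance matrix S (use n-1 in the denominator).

Step 1 — column means:
  mean(A) = (2 + 7 + 6 + 2) / 4 = 17/4 = 4.25
  mean(B) = (7 + 2 + 4 + 2) / 4 = 15/4 = 3.75
  mean(C) = (3 + 5 + 5 + 2) / 4 = 15/4 = 3.75

Step 2 — sample covariance S[i,j] = (1/(n-1)) · Σ_k (x_{k,i} - mean_i) · (x_{k,j} - mean_j), with n-1 = 3.
  S[A,A] = ((-2.25)·(-2.25) + (2.75)·(2.75) + (1.75)·(1.75) + (-2.25)·(-2.25)) / 3 = 20.75/3 = 6.9167
  S[A,B] = ((-2.25)·(3.25) + (2.75)·(-1.75) + (1.75)·(0.25) + (-2.25)·(-1.75)) / 3 = -7.75/3 = -2.5833
  S[A,C] = ((-2.25)·(-0.75) + (2.75)·(1.25) + (1.75)·(1.25) + (-2.25)·(-1.75)) / 3 = 11.25/3 = 3.75
  S[B,B] = ((3.25)·(3.25) + (-1.75)·(-1.75) + (0.25)·(0.25) + (-1.75)·(-1.75)) / 3 = 16.75/3 = 5.5833
  S[B,C] = ((3.25)·(-0.75) + (-1.75)·(1.25) + (0.25)·(1.25) + (-1.75)·(-1.75)) / 3 = -1.25/3 = -0.4167
  S[C,C] = ((-0.75)·(-0.75) + (1.25)·(1.25) + (1.25)·(1.25) + (-1.75)·(-1.75)) / 3 = 6.75/3 = 2.25

S is symmetric (S[j,i] = S[i,j]). Assembling:

S = [[6.9167, -2.5833, 3.75],
 [-2.5833, 5.5833, -0.4167],
 [3.75, -0.4167, 2.25]]


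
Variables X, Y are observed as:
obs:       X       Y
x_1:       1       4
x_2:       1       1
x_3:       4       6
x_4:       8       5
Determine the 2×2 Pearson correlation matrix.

Step 1 — column means:
  mean(X) = (1 + 1 + 4 + 8) / 4 = 14/4 = 3.5
  mean(Y) = (4 + 1 + 6 + 5) / 4 = 16/4 = 4

Step 2 — sample variances and covariances s[i,j] = (1/(n-1)) · Σ_k (x_{k,i} - mean_i) · (x_{k,j} - mean_j), with n-1 = 3:
  s[X,X] = ((-2.5)·(-2.5) + (-2.5)·(-2.5) + (0.5)·(0.5) + (4.5)·(4.5)) / 3 = 33/3 = 11
  s[X,Y] = ((-2.5)·(0) + (-2.5)·(-3) + (0.5)·(2) + (4.5)·(1)) / 3 = 13/3 = 4.3333
  s[Y,Y] = ((0)·(0) + (-3)·(-3) + (2)·(2) + (1)·(1)) / 3 = 14/3 = 4.6667
  Sample standard deviations s_i = √(s[i,i]):
  s(X) = √(11) = 3.3166
  s(Y) = √(4.6667) = 2.1602

Step 3 — r_{ij} = s_{ij} / (s_i · s_j):
  r[X,X] = 1 (diagonal).
  r[X,Y] = 4.3333 / (3.3166 · 2.1602) = 4.3333 / 7.1647 = 0.6048
  r[Y,Y] = 1 (diagonal).

R is symmetric with unit diagonal. Assembling:

R = [[1, 0.6048],
 [0.6048, 1]]


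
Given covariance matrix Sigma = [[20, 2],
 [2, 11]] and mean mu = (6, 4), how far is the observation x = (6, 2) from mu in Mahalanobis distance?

Step 1 — centre the observation: (x - mu) = (0, -2).

Step 2 — invert Sigma. det(Sigma) = 20·11 - (2)² = 216.
  Sigma^{-1} = (1/det) · [[d, -b], [-b, a]] = [[0.0509, -0.0093],
 [-0.0093, 0.0926]].

Step 3 — form the quadratic (x - mu)^T · Sigma^{-1} · (x - mu):
  Sigma^{-1} · (x - mu) = (0.0185, -0.1852).
  (x - mu)^T · [Sigma^{-1} · (x - mu)] = (0)·(0.0185) + (-2)·(-0.1852) = 0.3704.

Step 4 — take square root: d = √(0.3704) ≈ 0.6086.

d(x, mu) = √(0.3704) ≈ 0.6086


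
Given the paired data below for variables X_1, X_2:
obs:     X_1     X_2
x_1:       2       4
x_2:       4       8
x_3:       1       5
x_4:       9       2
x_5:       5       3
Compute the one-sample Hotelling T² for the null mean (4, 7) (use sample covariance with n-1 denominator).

Step 1 — sample mean vector:
  mean(X_1) = (2 + 4 + 1 + 9 + 5) / 5 = 21/5 = 4.2
  mean(X_2) = (4 + 8 + 5 + 2 + 3) / 5 = 22/5 = 4.4
  x̄ = (4.2, 4.4),  deviation x̄ - mu_0 = (4.2, 4.4) - (4, 7) = (0.2, -2.6).

Step 2 — sample covariance matrix, S[i,j] = (1/(n-1)) · Σ_k (x_{k,i} - mean_i) · (x_{k,j} - mean_j), divisor n-1 = 4:
  S[X_1,X_1] = ((-2.2)·(-2.2) + (-0.2)·(-0.2) + (-3.2)·(-3.2) + (4.8)·(4.8) + (0.8)·(0.8)) / 4 = 38.8/4 = 9.7
  S[X_1,X_2] = ((-2.2)·(-0.4) + (-0.2)·(3.6) + (-3.2)·(0.6) + (4.8)·(-2.4) + (0.8)·(-1.4)) / 4 = -14.4/4 = -3.6
  S[X_2,X_2] = ((-0.4)·(-0.4) + (3.6)·(3.6) + (0.6)·(0.6) + (-2.4)·(-2.4) + (-1.4)·(-1.4)) / 4 = 21.2/4 = 5.3
  S = [[9.7, -3.6],
 [-3.6, 5.3]].

Step 3 — invert S. det(S) = 9.7·5.3 - (-3.6)² = 38.45.
  S^{-1} = (1/det) · [[d, -b], [-b, a]] = [[0.1378, 0.0936],
 [0.0936, 0.2523]].

Step 4 — quadratic form (x̄ - mu_0)^T · S^{-1} · (x̄ - mu_0):
  S^{-1} · (x̄ - mu_0) = (-0.2159, -0.6372),
  (x̄ - mu_0)^T · [...] = (0.2)·(-0.2159) + (-2.6)·(-0.6372) = 1.6135.

Step 5 — scale by n: T² = 5 · 1.6135 = 8.0676.

T² ≈ 8.0676


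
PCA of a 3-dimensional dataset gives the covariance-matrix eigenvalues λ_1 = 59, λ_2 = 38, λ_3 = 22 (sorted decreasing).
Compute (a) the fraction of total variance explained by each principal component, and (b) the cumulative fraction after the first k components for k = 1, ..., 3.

Step 1 — total variance = trace(Sigma) = Σ λ_i = 59 + 38 + 22 = 119.

Step 2 — fraction explained by component i = λ_i / Σ λ:
  PC1: 59/119 = 0.4958
  PC2: 38/119 = 0.3193
  PC3: 22/119 = 0.1849

Step 3 — cumulative fraction after k components = (λ_1 + ... + λ_k) / Σ λ:
  k = 1: 59/119 = 0.4958
  k = 2: (59 + 38)/119 = 97/119 = 0.8151
  k = 3: (59 + 38 + 22)/119 = 119/119 = 1

Summary (fraction, with percent):

explained: PC1 0.4958 (49.58%), PC2 0.3193 (31.93%), PC3 0.1849 (18.49%);  cumulative: 0.4958, 0.8151, 1


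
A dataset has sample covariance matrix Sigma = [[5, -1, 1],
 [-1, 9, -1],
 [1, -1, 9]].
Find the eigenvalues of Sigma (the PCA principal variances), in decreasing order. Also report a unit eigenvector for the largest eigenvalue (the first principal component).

Step 1 — characteristic polynomial p(λ) = det(λI - Sigma) = λ³ - tr·λ² + c_1·λ - det, where tr = trace, c_1 = sum of the principal 2×2 minors, det = det(Sigma):
  tr = 5 + 9 + 9 = 23,
  c_1 = (5·9 - (-1)²) + (5·9 - (1)²) + (9·9 - (-1)²) = 44 + 44 + 80 = 168,
  det = 5·(9·9 - (-1)²) - (-1)·((-1)·9 - (-1)·(1)) + (1)·((-1)·(-1) - 9·(1)) = 5·(80) - (-1)·(-8) + (1)·(-8) = 384.
  So p(λ) = λ³ - 23λ² + 168λ - 384.
Step 2 — look for an integer root (rational root theorem: any rational root is an integer divisor of 384). Testing λ = 8:
  p(8) = 512 - 1472 + 1344 - 384 = 0  ✓
  Dividing out (λ - 8): p(λ) = (λ - 8)(λ² - 15λ + 48).
Step 3 — remaining eigenvalues from the quadratic λ² - 15λ + 48 = 0:
  Δ = 15² - 4·48 = 225 - 192 = 33,  λ = (15 ± √33)/2 = (15 ± 5.7446)/2 ≈ 10.3723 or 4.6277.
  Sorted: λ_1 = 10.3723,  λ_2 = 8,  λ_3 = 4.6277  (check: sum = 23 = tr ✓).

Step 4 — unit eigenvector for λ_1 ≈ 10.3723: v spans the null space of (Sigma - λ_1 I), whose rows are
  r_1 = (-5.3723, -1, 1),  r_2 = (-1, -1.3723, -1),  r_3 = (1, -1, -1.3723).
  v is orthogonal to every row, so take v ∝ r_1 × r_2 = ((-1)·(-1) - (1)·(-1.3723), (1)·(-1) - (-5.3723)·(-1), (-5.3723)·(-1.3723) - (-1)·(-1)) ≈ (2.3723, -6.3723, 6.3723).
  Let u = (2.3723, -6.3723, 6.3723).
  ||u|| = √((2.3723)² + (-6.3723)² + (6.3723)²) = √(86.8397) ≈ 9.3188,  v_1 = u/||u|| ≈ (0.2546, -0.6838, 0.6838) (||v_1|| = 1).

λ_1 = 10.3723,  λ_2 = 8,  λ_3 = 4.6277;  v_1 ≈ (0.2546, -0.6838, 0.6838)
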